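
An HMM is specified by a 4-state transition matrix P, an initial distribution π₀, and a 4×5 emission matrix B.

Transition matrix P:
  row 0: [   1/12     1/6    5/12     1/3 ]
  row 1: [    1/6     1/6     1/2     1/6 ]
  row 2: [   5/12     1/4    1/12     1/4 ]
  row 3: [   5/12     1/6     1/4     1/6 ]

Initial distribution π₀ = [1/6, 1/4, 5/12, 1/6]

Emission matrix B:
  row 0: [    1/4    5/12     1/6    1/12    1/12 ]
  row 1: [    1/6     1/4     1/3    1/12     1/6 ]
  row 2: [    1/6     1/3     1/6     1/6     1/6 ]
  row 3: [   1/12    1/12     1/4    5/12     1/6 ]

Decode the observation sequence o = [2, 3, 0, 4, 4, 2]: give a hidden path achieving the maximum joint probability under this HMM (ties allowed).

t=0: δ = [2.778e-02, 8.333e-02, 6.944e-02, 4.167e-02]  (obs o_0=2)
t=1: δ = [2.411e-03, 1.447e-03, 6.944e-03, 7.234e-03]  ψ = [2, 2, 1, 2]  (obs o_1=3)
t=2: δ = [7.535e-04, 2.894e-04, 3.014e-04, 1.447e-04]  ψ = [3, 2, 3, 2]  (obs o_2=0)
t=3: δ = [1.047e-05, 2.093e-05, 5.233e-05, 4.186e-05]  ψ = [2, 0, 0, 0]  (obs o_3=4)
t=4: δ = [1.817e-06, 2.180e-06, 1.744e-06, 2.180e-06]  ψ = [2, 2, 1, 2]  (obs o_4=4)
t=5: δ = [1.514e-07, 1.454e-07, 1.817e-07, 1.514e-07]  ψ = [3, 2, 1, 0]  (obs o_5=2)
backtrack: best end state = 2; path = [2, 3, 0, 2, 1, 2]

path = [2, 3, 0, 2, 1, 2]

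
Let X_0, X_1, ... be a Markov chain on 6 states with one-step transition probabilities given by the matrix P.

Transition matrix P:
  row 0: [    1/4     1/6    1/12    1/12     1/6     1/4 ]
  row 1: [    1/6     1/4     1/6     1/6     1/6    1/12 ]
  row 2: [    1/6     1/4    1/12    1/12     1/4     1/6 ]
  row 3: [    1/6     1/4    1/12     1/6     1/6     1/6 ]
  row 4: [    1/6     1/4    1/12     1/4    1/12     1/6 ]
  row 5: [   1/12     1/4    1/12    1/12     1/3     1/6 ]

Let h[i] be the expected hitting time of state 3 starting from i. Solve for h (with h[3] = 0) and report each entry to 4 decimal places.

h = [7.4956, 6.8443, 7.3619, 0.0000, 6.3102, 7.2631]

First-step conditioning: h[3] = 0; for i ≠ 3, h[i] = 1 + Σ_k P[i][k]·h[k].
  h[0] = 1 + 1/4·h[0] + 1/6·h[1] + 1/12·h[2] + 1/6·h[4] + 1/4·h[5]
  h[1] = 1 + 1/6·h[0] + 1/4·h[1] + 1/6·h[2] + 1/6·h[4] + 1/12·h[5]
  h[2] = 1 + 1/6·h[0] + 1/4·h[1] + 1/12·h[2] + 1/4·h[4] + 1/6·h[5]
  h[4] = 1 + 1/6·h[0] + 1/4·h[1] + 1/12·h[2] + 1/12·h[4] + 1/6·h[5]
  h[5] = 1 + 1/12·h[0] + 1/4·h[1] + 1/12·h[2] + 1/3·h[4] + 1/6·h[5]
Solving the 5×5 linear system over states ≠ 3 gives exactly h = [22764/3037, 20786/3037, 22358/3037, 0, 19164/3037, 22058/3037] (h[3] = 0 is the target).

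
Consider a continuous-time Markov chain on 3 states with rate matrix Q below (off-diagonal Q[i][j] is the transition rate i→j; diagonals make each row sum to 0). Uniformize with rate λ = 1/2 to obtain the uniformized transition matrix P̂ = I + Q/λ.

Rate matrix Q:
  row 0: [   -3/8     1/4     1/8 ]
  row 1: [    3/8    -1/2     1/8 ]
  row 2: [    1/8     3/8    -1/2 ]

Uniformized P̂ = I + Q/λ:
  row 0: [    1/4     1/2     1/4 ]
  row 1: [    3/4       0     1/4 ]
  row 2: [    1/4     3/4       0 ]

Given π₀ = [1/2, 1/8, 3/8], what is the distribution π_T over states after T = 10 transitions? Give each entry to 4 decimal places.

π = [0.4337, 0.3663, 0.2000]

t=0: π = [0.5000, 0.1250, 0.3750]
t=1: π = [0.3125, 0.5313, 0.1563]
t=2: π = [0.5156, 0.2734, 0.2109]
t=3: π = [0.3867, 0.4160, 0.1973]
t=4: π = [0.4580, 0.3413, 0.2007]
t=5: π = [0.4207, 0.3795, 0.1998]
t=6: π = [0.4398, 0.3602, 0.2000]
t=7: π = [0.4301, 0.3699, 0.2000]
t=8: π = [0.4350, 0.3650, 0.2000]
t=9: π = [0.4325, 0.3675, 0.2000]
t=10: π = [0.4337, 0.3663, 0.2000]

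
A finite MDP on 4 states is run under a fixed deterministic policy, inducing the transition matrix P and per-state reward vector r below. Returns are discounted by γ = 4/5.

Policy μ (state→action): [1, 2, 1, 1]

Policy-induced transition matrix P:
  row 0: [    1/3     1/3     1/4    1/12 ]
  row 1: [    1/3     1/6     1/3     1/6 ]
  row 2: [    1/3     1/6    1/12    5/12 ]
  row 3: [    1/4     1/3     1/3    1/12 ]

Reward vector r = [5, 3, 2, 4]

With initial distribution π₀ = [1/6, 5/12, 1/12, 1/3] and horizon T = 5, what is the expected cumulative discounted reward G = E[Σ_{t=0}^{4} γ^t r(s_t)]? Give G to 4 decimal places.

t=0: π = [0.1667, 0.4167, 0.0833, 0.3333], E[r] = 3.5833, γ^t·E[r] = 3.583333, running G = 3.583333
t=1: π = [0.3056, 0.2500, 0.2986, 0.1458], E[r] = 3.4583, γ^t·E[r] = 2.766667, running G = 6.350000
t=2: π = [0.3212, 0.2419, 0.2332, 0.2037], E[r] = 3.6128, γ^t·E[r] = 2.312222, running G = 8.662222
t=3: π = [0.3164, 0.2541, 0.2483, 0.1812], E[r] = 3.5657, γ^t·E[r] = 1.825630, running G = 10.487852
t=4: π = [0.3182, 0.2496, 0.2449, 0.1873], E[r] = 3.5788, γ^t·E[r] = 1.465886, running G = 11.953738

G = 11.9537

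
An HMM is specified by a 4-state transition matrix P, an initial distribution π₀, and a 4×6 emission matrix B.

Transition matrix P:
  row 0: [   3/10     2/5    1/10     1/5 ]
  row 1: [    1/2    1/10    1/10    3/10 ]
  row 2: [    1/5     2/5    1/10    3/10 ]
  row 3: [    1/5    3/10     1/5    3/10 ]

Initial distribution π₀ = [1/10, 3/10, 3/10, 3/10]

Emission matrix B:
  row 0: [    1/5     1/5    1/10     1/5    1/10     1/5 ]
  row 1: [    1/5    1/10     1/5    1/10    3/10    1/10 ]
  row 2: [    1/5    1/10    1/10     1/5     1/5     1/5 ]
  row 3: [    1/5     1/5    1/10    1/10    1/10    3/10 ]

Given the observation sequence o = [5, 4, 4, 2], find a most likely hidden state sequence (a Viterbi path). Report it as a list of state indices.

t=0: δ = [2.000e-02, 3.000e-02, 6.000e-02, 9.000e-02]  (obs o_0=5)
t=1: δ = [1.800e-03, 8.100e-03, 3.600e-03, 2.700e-03]  ψ = [3, 3, 3, 3]  (obs o_1=4)
t=2: δ = [4.050e-04, 4.320e-04, 1.620e-04, 2.430e-04]  ψ = [1, 2, 1, 1]  (obs o_2=4)
t=3: δ = [2.160e-05, 3.240e-05, 4.860e-06, 1.296e-05]  ψ = [1, 0, 3, 1]  (obs o_3=2)
backtrack: best end state = 1; path = [3, 1, 0, 1]

path = [3, 1, 0, 1]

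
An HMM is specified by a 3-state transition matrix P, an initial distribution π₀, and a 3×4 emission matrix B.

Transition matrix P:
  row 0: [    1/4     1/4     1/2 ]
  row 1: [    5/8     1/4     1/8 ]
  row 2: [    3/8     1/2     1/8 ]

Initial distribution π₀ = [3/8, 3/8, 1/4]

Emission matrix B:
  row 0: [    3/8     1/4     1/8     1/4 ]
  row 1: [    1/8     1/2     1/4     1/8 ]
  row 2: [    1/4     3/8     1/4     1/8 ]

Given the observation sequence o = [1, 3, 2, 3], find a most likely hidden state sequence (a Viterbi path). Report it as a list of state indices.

path = [1, 0, 2, 0]

t=0: δ = [9.375e-02, 1.875e-01, 9.375e-02]  (obs o_0=1)
t=1: δ = [2.930e-02, 5.859e-03, 5.859e-03]  ψ = [1, 1, 0]  (obs o_1=3)
t=2: δ = [9.155e-04, 1.831e-03, 3.662e-03]  ψ = [0, 0, 0]  (obs o_2=2)
t=3: δ = [3.433e-04, 2.289e-04, 5.722e-05]  ψ = [2, 2, 0]  (obs o_3=3)
backtrack: best end state = 0; path = [1, 0, 2, 0]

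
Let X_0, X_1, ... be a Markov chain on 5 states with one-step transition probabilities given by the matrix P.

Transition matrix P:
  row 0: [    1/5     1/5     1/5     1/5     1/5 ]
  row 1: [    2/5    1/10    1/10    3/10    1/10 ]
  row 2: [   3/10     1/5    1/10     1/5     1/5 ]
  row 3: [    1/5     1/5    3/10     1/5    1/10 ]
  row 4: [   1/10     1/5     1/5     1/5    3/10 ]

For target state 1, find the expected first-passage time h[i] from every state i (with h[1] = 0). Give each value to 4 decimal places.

h = [5.0000, 0.0000, 5.0000, 5.0000, 5.0000]

First-step conditioning: h[1] = 0; for i ≠ 1, h[i] = 1 + Σ_k P[i][k]·h[k].
  h[0] = 1 + 1/5·h[0] + 1/5·h[2] + 1/5·h[3] + 1/5·h[4]
  h[2] = 1 + 3/10·h[0] + 1/10·h[2] + 1/5·h[3] + 1/5·h[4]
  h[3] = 1 + 1/5·h[0] + 3/10·h[2] + 1/5·h[3] + 1/10·h[4]
  h[4] = 1 + 1/10·h[0] + 1/5·h[2] + 1/5·h[3] + 3/10·h[4]
Solving the 4×4 linear system over states ≠ 1 gives exactly h = [5, 0, 5, 5, 5] (h[1] = 0 is the target).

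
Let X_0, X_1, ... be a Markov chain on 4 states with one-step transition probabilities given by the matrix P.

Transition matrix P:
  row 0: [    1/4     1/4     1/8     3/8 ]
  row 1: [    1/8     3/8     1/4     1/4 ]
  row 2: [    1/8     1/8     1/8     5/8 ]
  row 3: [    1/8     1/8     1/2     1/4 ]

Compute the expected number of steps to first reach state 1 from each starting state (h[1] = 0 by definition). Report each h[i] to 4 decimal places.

h = [6.0000, 0.0000, 7.0000, 7.0000]

First-step conditioning: h[1] = 0; for i ≠ 1, h[i] = 1 + Σ_k P[i][k]·h[k].
  h[0] = 1 + 1/4·h[0] + 1/8·h[2] + 3/8·h[3]
  h[2] = 1 + 1/8·h[0] + 1/8·h[2] + 5/8·h[3]
  h[3] = 1 + 1/8·h[0] + 1/2·h[2] + 1/4·h[3]
Solving the 3×3 linear system over states ≠ 1 gives exactly h = [6, 0, 7, 7] (h[1] = 0 is the target).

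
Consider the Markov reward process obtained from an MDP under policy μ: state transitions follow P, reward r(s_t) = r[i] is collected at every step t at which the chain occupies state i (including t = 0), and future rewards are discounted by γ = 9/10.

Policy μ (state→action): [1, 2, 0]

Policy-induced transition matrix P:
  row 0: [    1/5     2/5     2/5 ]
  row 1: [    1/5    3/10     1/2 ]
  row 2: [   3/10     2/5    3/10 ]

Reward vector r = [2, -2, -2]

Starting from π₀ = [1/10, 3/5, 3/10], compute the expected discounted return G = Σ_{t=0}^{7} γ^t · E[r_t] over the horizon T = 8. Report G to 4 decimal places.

G = -6.5148

t=0: π = [0.1000, 0.6000, 0.3000], E[r] = -1.6000, γ^t·E[r] = -1.600000, running G = -1.600000
t=1: π = [0.2300, 0.3400, 0.4300], E[r] = -1.0800, γ^t·E[r] = -0.972000, running G = -2.572000
t=2: π = [0.2430, 0.3660, 0.3910], E[r] = -1.0280, γ^t·E[r] = -0.832680, running G = -3.404680
t=3: π = [0.2391, 0.3634, 0.3975], E[r] = -1.0436, γ^t·E[r] = -0.760784, running G = -4.165464
t=4: π = [0.2398, 0.3637, 0.3966], E[r] = -1.0410, γ^t·E[r] = -0.683000, running G = -4.848465
t=5: π = [0.2397, 0.3636, 0.3967], E[r] = -1.0414, γ^t·E[r] = -0.614915, running G = -5.463380
t=6: π = [0.2397, 0.3636, 0.3967], E[r] = -1.0413, γ^t·E[r] = -0.553399, running G = -6.016778
t=7: π = [0.2397, 0.3636, 0.3967], E[r] = -1.0413, γ^t·E[r] = -0.498062, running G = -6.514840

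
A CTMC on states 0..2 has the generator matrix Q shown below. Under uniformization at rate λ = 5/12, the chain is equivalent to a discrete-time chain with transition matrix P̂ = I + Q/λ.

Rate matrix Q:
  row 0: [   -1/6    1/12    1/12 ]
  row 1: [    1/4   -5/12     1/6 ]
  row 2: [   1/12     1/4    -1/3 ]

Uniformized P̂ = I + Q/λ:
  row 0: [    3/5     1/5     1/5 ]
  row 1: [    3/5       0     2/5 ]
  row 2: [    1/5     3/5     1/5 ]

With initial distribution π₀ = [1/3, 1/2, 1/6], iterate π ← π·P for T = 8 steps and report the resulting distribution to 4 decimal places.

t=0: π = [0.3333, 0.5000, 0.1667]
t=1: π = [0.5333, 0.1667, 0.3000]
t=2: π = [0.4800, 0.2867, 0.2333]
t=3: π = [0.5067, 0.2360, 0.2573]
t=4: π = [0.4971, 0.2557, 0.2472]
t=5: π = [0.5011, 0.2477, 0.2511]
t=6: π = [0.4995, 0.2509, 0.2495]
t=7: π = [0.5002, 0.2496, 0.2502]
t=8: π = [0.4999, 0.2501, 0.2499]

π = [0.4999, 0.2501, 0.2499]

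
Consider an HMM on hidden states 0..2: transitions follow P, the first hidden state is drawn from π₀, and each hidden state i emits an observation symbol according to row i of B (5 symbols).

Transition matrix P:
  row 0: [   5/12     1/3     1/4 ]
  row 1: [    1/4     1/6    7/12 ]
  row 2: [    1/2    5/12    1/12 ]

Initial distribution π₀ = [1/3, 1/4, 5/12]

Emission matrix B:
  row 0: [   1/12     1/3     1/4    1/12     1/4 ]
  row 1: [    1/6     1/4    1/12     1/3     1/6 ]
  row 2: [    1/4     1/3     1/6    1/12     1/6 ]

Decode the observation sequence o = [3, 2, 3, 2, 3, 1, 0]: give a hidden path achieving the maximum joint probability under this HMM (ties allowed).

path = [1, 2, 1, 2, 1, 2, 1]

t=0: δ = [2.778e-02, 8.333e-02, 3.472e-02]  (obs o_0=3)
t=1: δ = [5.208e-03, 1.206e-03, 8.102e-03]  ψ = [1, 2, 1]  (obs o_1=2)
t=2: δ = [3.376e-04, 1.125e-03, 1.085e-04]  ψ = [2, 2, 0]  (obs o_2=3)
t=3: δ = [7.033e-05, 1.563e-05, 1.094e-04]  ψ = [1, 1, 1]  (obs o_3=2)
t=4: δ = [4.558e-06, 1.519e-05, 1.465e-06]  ψ = [2, 2, 0]  (obs o_4=3)
t=5: δ = [1.266e-06, 6.331e-07, 2.954e-06]  ψ = [1, 1, 1]  (obs o_5=1)
t=6: δ = [1.231e-07, 2.052e-07, 9.233e-08]  ψ = [2, 2, 1]  (obs o_6=0)
backtrack: best end state = 1; path = [1, 2, 1, 2, 1, 2, 1]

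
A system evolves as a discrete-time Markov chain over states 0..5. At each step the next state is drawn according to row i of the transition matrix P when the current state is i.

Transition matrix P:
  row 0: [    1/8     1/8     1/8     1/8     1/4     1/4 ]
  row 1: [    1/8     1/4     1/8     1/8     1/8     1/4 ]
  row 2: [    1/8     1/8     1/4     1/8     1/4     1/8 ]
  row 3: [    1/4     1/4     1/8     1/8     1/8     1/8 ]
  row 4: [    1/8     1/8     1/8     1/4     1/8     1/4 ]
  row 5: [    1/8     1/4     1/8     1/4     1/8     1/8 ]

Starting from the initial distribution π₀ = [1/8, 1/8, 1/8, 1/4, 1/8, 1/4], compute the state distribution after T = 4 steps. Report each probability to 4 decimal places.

π = [0.1461, 0.1938, 0.1429, 0.1686, 0.1611, 0.1876]

t=0: π = [0.1250, 0.1250, 0.1250, 0.2500, 0.1250, 0.2500]
t=1: π = [0.1563, 0.2031, 0.1406, 0.1719, 0.1563, 0.1719]
t=2: π = [0.1465, 0.1934, 0.1426, 0.1660, 0.1621, 0.1895]
t=3: π = [0.1458, 0.1936, 0.1428, 0.1689, 0.1611, 0.1877]
t=4: π = [0.1461, 0.1938, 0.1429, 0.1686, 0.1611, 0.1876]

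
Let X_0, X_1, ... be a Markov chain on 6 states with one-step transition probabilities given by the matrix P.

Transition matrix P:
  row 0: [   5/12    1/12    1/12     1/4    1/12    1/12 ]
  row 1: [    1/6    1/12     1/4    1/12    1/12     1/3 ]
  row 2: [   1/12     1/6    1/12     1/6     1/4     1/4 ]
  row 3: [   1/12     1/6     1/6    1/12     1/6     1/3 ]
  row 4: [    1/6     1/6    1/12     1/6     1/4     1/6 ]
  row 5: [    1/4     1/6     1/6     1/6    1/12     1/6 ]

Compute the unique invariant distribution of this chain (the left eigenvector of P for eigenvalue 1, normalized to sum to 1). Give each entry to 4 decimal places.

Balance equations π_j = Σ_i π_i·P[i][j]:
  π_0 = 5/12·π_0 + 1/6·π_1 + 1/12·π_2 + 1/12·π_3 + 1/6·π_4 + 1/4·π_5
  π_1 = 1/12·π_0 + 1/12·π_1 + 1/6·π_2 + 1/6·π_3 + 1/6·π_4 + 1/6·π_5
  π_2 = 1/12·π_0 + 1/4·π_1 + 1/12·π_2 + 1/6·π_3 + 1/12·π_4 + 1/6·π_5
  π_3 = 1/4·π_0 + 1/12·π_1 + 1/6·π_2 + 1/12·π_3 + 1/6·π_4 + 1/6·π_5
  π_4 = 1/12·π_0 + 1/12·π_1 + 1/4·π_2 + 1/6·π_3 + 1/4·π_4 + 1/12·π_5
  normalize: π_0 + π_1 + π_2 + π_3 + π_4 + π_5 = 1
Solving the linear system gives exactly π = [855/4022, 553/4022, 6063/44242, 321/2011, 6343/44242, 4643/22121].

π = [0.2126, 0.1375, 0.1370, 0.1596, 0.1434, 0.2099]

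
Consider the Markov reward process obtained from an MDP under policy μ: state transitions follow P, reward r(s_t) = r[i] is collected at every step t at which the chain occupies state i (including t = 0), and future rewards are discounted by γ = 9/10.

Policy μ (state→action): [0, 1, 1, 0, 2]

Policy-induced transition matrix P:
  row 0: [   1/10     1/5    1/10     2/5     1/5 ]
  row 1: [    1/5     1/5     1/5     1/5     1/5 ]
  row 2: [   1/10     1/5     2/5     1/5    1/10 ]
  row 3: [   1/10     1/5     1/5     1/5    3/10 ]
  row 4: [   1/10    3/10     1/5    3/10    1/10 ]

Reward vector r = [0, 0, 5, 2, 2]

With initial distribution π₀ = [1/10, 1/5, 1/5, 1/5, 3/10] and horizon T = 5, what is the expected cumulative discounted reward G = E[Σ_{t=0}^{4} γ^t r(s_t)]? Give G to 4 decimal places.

G = 8.2316

t=0: π = [0.1000, 0.2000, 0.2000, 0.2000, 0.3000], E[r] = 2.0000, γ^t·E[r] = 2.000000, running G = 2.000000
t=1: π = [0.1200, 0.2300, 0.2300, 0.2500, 0.1700], E[r] = 1.9900, γ^t·E[r] = 1.791000, running G = 3.791000
t=2: π = [0.1230, 0.2170, 0.2340, 0.2410, 0.1850], E[r] = 2.0220, γ^t·E[r] = 1.637820, running G = 5.428820
t=3: π = [0.1217, 0.2185, 0.2345, 0.2431, 0.1822], E[r] = 2.0231, γ^t·E[r] = 1.474840, running G = 6.903660
t=4: π = [0.1219, 0.2182, 0.2347, 0.2426, 0.1826], E[r] = 2.0241, γ^t·E[r] = 1.327979, running G = 8.231639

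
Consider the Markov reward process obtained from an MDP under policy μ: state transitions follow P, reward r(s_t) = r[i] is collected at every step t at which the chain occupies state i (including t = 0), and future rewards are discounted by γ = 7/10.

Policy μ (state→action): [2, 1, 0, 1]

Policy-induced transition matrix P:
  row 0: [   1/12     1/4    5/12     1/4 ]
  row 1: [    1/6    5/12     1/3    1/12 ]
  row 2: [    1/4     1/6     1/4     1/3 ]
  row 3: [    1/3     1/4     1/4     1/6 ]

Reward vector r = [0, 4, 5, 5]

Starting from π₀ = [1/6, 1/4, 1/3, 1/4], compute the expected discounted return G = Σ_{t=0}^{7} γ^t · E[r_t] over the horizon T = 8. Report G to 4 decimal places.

t=0: π = [0.1667, 0.2500, 0.3333, 0.2500], E[r] = 3.9167, γ^t·E[r] = 3.916667, running G = 3.916667
t=1: π = [0.2222, 0.2639, 0.2986, 0.2153], E[r] = 3.6250, γ^t·E[r] = 2.537500, running G = 6.454167
t=2: π = [0.2089, 0.2691, 0.3090, 0.2130], E[r] = 3.6863, γ^t·E[r] = 1.806308, running G = 8.260475
t=3: π = [0.2105, 0.2691, 0.3072, 0.2132], E[r] = 3.6784, γ^t·E[r] = 1.261686, running G = 9.522161
t=4: π = [0.2103, 0.2692, 0.3075, 0.2130], E[r] = 3.6795, γ^t·E[r] = 0.883444, running G = 10.405604
t=5: π = [0.2103, 0.2692, 0.3075, 0.2130], E[r] = 3.6794, γ^t·E[r] = 0.618397, running G = 11.024002
t=6: π = [0.2103, 0.2693, 0.3075, 0.2130], E[r] = 3.6794, γ^t·E[r] = 0.432879, running G = 11.456881
t=7: π = [0.2103, 0.2693, 0.3075, 0.2130], E[r] = 3.6794, γ^t·E[r] = 0.303015, running G = 11.759896

G = 11.7599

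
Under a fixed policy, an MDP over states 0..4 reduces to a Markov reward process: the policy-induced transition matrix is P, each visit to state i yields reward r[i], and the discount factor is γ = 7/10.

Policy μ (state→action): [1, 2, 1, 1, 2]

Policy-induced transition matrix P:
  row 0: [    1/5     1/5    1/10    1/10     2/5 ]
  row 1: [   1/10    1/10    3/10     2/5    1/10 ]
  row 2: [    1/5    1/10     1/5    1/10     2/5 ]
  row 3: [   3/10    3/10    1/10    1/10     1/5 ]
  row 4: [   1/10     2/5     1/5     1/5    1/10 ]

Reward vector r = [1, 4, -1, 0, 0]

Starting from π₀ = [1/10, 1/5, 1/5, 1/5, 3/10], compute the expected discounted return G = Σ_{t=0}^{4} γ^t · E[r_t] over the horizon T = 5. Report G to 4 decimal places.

t=0: π = [0.1000, 0.2000, 0.2000, 0.2000, 0.3000], E[r] = 0.7000, γ^t·E[r] = 0.700000, running G = 0.700000
t=1: π = [0.1700, 0.2400, 0.1900, 0.1900, 0.2100], E[r] = 0.9400, γ^t·E[r] = 0.658000, running G = 1.358000
t=2: π = [0.1740, 0.2180, 0.1880, 0.1930, 0.2270], E[r] = 0.8580, γ^t·E[r] = 0.420420, running G = 1.778420
t=3: π = [0.1748, 0.2241, 0.1851, 0.1881, 0.2279], E[r] = 0.8861, γ^t·E[r] = 0.303932, running G = 2.082352
t=4: π = [0.1736, 0.2235, 0.1861, 0.1900, 0.2268], E[r] = 0.8814, γ^t·E[r] = 0.211617, running G = 2.293969

G = 2.2940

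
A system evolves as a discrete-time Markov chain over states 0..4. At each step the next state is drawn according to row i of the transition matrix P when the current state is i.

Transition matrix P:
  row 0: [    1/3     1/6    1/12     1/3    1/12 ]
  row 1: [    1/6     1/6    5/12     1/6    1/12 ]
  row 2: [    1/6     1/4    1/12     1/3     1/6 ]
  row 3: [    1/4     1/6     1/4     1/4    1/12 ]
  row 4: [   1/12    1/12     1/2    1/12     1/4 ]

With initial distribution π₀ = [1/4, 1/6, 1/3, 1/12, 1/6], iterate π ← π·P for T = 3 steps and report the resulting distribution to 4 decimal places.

π = [0.2119, 0.1766, 0.2345, 0.2526, 0.1245]

t=0: π = [0.2500, 0.1667, 0.3333, 0.0833, 0.1667]
t=1: π = [0.2014, 0.1806, 0.2222, 0.2569, 0.1389]
t=2: π = [0.2101, 0.1736, 0.2442, 0.2471, 0.1250]
t=3: π = [0.2119, 0.1766, 0.2345, 0.2526, 0.1245]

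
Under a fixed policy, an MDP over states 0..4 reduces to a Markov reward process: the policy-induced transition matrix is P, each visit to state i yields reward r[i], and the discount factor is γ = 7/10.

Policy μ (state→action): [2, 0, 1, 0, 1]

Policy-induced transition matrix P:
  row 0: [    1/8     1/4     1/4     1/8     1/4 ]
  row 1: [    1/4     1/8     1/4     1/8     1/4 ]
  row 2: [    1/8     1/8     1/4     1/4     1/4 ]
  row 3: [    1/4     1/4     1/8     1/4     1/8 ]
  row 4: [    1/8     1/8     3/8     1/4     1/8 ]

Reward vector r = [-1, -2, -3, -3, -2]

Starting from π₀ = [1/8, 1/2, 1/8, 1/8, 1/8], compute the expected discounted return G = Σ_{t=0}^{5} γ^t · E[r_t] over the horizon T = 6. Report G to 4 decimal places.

G = -6.5185

t=0: π = [0.1250, 0.5000, 0.1250, 0.1250, 0.1250], E[r] = -2.1250, γ^t·E[r] = -2.125000, running G = -2.125000
t=1: π = [0.2031, 0.1563, 0.2500, 0.1719, 0.2188], E[r] = -2.2188, γ^t·E[r] = -1.553125, running G = -3.678125
t=2: π = [0.1660, 0.1719, 0.2559, 0.2051, 0.2012], E[r] = -2.2949, γ^t·E[r] = -1.124512, running G = -4.802637
t=3: π = [0.1721, 0.1714, 0.2495, 0.2078, 0.1992], E[r] = -2.2852, γ^t·E[r] = -0.783809, running G = -5.586445
t=4: π = [0.1724, 0.1725, 0.2489, 0.2071, 0.1991], E[r] = -2.2836, γ^t·E[r] = -0.548292, running G = -6.134738
t=5: π = [0.1724, 0.1724, 0.2490, 0.2069, 0.1992], E[r] = -2.2835, γ^t·E[r] = -0.383780, running G = -6.518518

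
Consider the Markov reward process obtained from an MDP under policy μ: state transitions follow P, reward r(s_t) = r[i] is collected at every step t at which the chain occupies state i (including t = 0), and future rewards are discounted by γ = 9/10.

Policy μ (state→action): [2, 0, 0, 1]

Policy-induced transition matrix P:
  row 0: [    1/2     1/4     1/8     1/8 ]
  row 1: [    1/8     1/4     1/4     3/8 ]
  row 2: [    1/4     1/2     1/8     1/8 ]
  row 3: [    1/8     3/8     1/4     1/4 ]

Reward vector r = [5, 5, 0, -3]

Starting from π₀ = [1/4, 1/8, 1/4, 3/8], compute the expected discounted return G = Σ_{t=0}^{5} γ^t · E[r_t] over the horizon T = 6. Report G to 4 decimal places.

G = 8.8589

t=0: π = [0.2500, 0.1250, 0.2500, 0.3750], E[r] = 0.7500, γ^t·E[r] = 0.750000, running G = 0.750000
t=1: π = [0.2500, 0.3594, 0.1875, 0.2031], E[r] = 2.4375, γ^t·E[r] = 2.193750, running G = 2.943750
t=2: π = [0.2422, 0.3223, 0.1953, 0.2402], E[r] = 2.1016, γ^t·E[r] = 1.702266, running G = 4.646016
t=3: π = [0.2402, 0.3289, 0.1953, 0.2356], E[r] = 2.1387, γ^t·E[r] = 1.559092, running G = 6.205107
t=4: π = [0.2395, 0.3283, 0.1956, 0.2367], E[r] = 2.1289, γ^t·E[r] = 1.396775, running G = 7.601883
t=5: π = [0.2393, 0.3285, 0.1956, 0.2367], E[r] = 2.1287, γ^t·E[r] = 1.256972, running G = 8.858855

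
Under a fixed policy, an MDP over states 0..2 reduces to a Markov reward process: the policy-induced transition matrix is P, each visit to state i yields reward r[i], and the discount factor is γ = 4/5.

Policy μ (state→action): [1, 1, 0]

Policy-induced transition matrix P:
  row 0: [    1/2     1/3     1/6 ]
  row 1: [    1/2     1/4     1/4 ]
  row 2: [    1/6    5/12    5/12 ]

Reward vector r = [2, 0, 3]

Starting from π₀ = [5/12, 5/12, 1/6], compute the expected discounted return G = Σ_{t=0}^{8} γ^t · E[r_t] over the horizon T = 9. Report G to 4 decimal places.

G = 6.6792

t=0: π = [0.4167, 0.4167, 0.1667], E[r] = 1.3333, γ^t·E[r] = 1.333333, running G = 1.333333
t=1: π = [0.4444, 0.3125, 0.2431], E[r] = 1.6181, γ^t·E[r] = 1.294444, running G = 2.627778
t=2: π = [0.4190, 0.3275, 0.2535], E[r] = 1.5984, γ^t·E[r] = 1.022963, running G = 3.650741
t=3: π = [0.4155, 0.3272, 0.2573], E[r] = 1.6030, γ^t·E[r] = 0.820741, running G = 4.471481
t=4: π = [0.4142, 0.3275, 0.2583], E[r] = 1.6032, γ^t·E[r] = 0.656685, running G = 5.128166
t=5: π = [0.4139, 0.3276, 0.2585], E[r] = 1.6034, γ^t·E[r] = 0.525402, running G = 5.653569
t=6: π = [0.4138, 0.3276, 0.2586], E[r] = 1.6034, γ^t·E[r] = 0.420331, running G = 6.073899
t=7: π = [0.4138, 0.3276, 0.2586], E[r] = 1.6034, γ^t·E[r] = 0.336267, running G = 6.410166
t=8: π = [0.4138, 0.3276, 0.2586], E[r] = 1.6034, γ^t·E[r] = 0.269014, running G = 6.679180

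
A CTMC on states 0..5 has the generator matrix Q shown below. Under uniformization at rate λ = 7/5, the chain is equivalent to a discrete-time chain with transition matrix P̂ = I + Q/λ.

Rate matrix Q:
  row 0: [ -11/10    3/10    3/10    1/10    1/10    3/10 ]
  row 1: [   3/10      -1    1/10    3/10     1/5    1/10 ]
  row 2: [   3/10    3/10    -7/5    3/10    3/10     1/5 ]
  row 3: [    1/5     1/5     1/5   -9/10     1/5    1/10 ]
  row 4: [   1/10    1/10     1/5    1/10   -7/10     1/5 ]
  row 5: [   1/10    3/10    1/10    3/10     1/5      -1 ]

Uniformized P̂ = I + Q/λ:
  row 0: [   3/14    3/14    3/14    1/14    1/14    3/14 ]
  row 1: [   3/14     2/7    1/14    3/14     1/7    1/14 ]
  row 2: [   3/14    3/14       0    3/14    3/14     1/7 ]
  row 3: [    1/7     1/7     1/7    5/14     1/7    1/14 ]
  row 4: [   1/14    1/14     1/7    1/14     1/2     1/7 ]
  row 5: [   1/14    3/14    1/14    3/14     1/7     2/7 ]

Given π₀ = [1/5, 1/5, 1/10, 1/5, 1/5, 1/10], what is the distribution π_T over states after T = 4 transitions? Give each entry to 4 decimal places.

t=0: π = [0.2000, 0.2000, 0.1000, 0.2000, 0.2000, 0.1000]
t=1: π = [0.1571, 0.1857, 0.1214, 0.1857, 0.2071, 0.1429]
t=2: π = [0.1510, 0.1847, 0.1133, 0.1888, 0.2143, 0.1480]
t=3: π = [0.1491, 0.1834, 0.1137, 0.1891, 0.2167, 0.1481]
t=4: π = [0.1487, 0.1829, 0.1136, 0.1890, 0.2177, 0.1481]

π = [0.1487, 0.1829, 0.1136, 0.1890, 0.2177, 0.1481]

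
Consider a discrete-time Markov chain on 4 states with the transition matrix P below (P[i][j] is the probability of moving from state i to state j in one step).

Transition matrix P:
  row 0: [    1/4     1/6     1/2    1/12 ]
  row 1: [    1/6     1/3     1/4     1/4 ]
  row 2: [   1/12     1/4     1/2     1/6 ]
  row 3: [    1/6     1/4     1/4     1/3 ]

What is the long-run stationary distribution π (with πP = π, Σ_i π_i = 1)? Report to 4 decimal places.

π = [0.1471, 0.2594, 0.3824, 0.2112]

Balance equations π_j = Σ_i π_i·P[i][j]:
  π_0 = 1/4·π_0 + 1/6·π_1 + 1/12·π_2 + 1/6·π_3
  π_1 = 1/6·π_0 + 1/3·π_1 + 1/4·π_2 + 1/4·π_3
  π_2 = 1/2·π_0 + 1/4·π_1 + 1/2·π_2 + 1/4·π_3
  normalize: π_0 + π_1 + π_2 + π_3 = 1
Solving the linear system gives exactly π = [5/34, 97/374, 13/34, 79/374].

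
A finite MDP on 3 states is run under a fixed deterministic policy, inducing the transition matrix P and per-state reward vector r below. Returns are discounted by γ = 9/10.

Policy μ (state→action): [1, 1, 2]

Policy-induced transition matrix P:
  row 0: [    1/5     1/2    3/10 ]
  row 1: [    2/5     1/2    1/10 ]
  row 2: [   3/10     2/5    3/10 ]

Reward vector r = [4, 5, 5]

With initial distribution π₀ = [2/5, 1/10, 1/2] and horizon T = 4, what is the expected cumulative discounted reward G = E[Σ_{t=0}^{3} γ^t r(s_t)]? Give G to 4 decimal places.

t=0: π = [0.4000, 0.1000, 0.5000], E[r] = 4.6000, γ^t·E[r] = 4.600000, running G = 4.600000
t=1: π = [0.2700, 0.4500, 0.2800], E[r] = 4.7300, γ^t·E[r] = 4.257000, running G = 8.857000
t=2: π = [0.3180, 0.4720, 0.2100], E[r] = 4.6820, γ^t·E[r] = 3.792420, running G = 12.649420
t=3: π = [0.3154, 0.4790, 0.2056], E[r] = 4.6846, γ^t·E[r] = 3.415073, running G = 16.064493

G = 16.0645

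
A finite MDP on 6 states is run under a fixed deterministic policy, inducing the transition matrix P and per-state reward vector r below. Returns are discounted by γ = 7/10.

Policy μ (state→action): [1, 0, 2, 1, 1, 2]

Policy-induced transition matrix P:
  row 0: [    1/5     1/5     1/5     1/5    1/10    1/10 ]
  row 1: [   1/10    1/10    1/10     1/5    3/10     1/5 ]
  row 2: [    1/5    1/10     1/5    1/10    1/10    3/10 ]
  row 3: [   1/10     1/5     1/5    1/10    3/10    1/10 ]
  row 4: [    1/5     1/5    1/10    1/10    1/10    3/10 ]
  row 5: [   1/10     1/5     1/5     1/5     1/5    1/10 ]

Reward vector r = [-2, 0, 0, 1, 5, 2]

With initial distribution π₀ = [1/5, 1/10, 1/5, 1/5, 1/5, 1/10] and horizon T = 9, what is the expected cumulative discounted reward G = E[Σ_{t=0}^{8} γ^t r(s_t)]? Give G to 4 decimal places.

G = 3.4304

t=0: π = [0.2000, 0.1000, 0.2000, 0.2000, 0.2000, 0.1000], E[r] = 1.0000, γ^t·E[r] = 1.000000, running G = 1.000000
t=1: π = [0.1600, 0.1700, 0.1700, 0.1400, 0.1700, 0.1900], E[r] = 1.0500, γ^t·E[r] = 0.735000, running G = 1.735000
t=2: π = [0.1500, 0.1660, 0.1660, 0.1520, 0.1810, 0.1850], E[r] = 1.1270, γ^t·E[r] = 0.552230, running G = 2.287230
t=3: π = [0.1497, 0.1668, 0.1653, 0.1501, 0.1821, 0.1860], E[r] = 1.1332, γ^t·E[r] = 0.388688, running G = 2.675918
t=4: π = [0.1497, 0.1668, 0.1651, 0.1503, 0.1820, 0.1862], E[r] = 1.1331, γ^t·E[r] = 0.272045, running G = 2.947963
t=5: π = [0.1497, 0.1668, 0.1651, 0.1503, 0.1820, 0.1861], E[r] = 1.1332, γ^t·E[r] = 0.190460, running G = 3.138423
t=6: π = [0.1497, 0.1668, 0.1651, 0.1503, 0.1820, 0.1861], E[r] = 1.1332, γ^t·E[r] = 0.133324, running G = 3.271748
t=7: π = [0.1497, 0.1668, 0.1651, 0.1503, 0.1820, 0.1861], E[r] = 1.1332, γ^t·E[r] = 0.093327, running G = 3.365074
t=8: π = [0.1497, 0.1668, 0.1651, 0.1503, 0.1820, 0.1861], E[r] = 1.1332, γ^t·E[r] = 0.065329, running G = 3.430403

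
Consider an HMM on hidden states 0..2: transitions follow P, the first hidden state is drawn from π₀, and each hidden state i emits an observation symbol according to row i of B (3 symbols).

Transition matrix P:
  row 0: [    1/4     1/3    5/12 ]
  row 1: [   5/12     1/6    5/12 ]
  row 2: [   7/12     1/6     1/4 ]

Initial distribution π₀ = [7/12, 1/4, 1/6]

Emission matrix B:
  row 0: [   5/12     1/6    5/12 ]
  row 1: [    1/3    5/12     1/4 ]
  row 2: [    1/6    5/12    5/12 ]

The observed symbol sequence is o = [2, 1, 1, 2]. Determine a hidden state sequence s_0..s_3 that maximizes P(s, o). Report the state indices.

path = [0, 1, 2, 0]

t=0: δ = [2.431e-01, 6.250e-02, 6.944e-02]  (obs o_0=2)
t=1: δ = [1.013e-02, 3.376e-02, 4.220e-02]  ψ = [0, 0, 0]  (obs o_1=1)
t=2: δ = [4.103e-03, 2.930e-03, 5.861e-03]  ψ = [2, 2, 1]  (obs o_2=1)
t=3: δ = [1.424e-03, 3.419e-04, 7.122e-04]  ψ = [2, 0, 0]  (obs o_3=2)
backtrack: best end state = 0; path = [0, 1, 2, 0]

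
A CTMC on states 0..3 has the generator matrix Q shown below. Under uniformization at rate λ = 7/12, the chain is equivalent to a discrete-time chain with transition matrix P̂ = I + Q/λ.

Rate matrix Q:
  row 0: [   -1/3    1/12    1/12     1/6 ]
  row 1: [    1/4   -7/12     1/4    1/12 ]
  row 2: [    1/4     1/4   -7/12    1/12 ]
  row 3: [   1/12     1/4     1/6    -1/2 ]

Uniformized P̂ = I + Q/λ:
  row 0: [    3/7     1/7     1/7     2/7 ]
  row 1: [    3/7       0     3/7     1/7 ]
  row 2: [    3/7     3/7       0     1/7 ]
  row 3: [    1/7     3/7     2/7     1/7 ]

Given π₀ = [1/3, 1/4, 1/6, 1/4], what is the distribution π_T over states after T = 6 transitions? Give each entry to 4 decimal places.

π = [0.3726, 0.2256, 0.2057, 0.1961]

t=0: π = [0.3333, 0.2500, 0.1667, 0.2500]
t=1: π = [0.3571, 0.2262, 0.2262, 0.1905]
t=2: π = [0.3741, 0.2296, 0.2024, 0.1939]
t=3: π = [0.3732, 0.2233, 0.2072, 0.1963]
t=4: π = [0.3725, 0.2263, 0.2051, 0.1962]
t=5: π = [0.3725, 0.2252, 0.2062, 0.1961]
t=6: π = [0.3726, 0.2256, 0.2057, 0.1961]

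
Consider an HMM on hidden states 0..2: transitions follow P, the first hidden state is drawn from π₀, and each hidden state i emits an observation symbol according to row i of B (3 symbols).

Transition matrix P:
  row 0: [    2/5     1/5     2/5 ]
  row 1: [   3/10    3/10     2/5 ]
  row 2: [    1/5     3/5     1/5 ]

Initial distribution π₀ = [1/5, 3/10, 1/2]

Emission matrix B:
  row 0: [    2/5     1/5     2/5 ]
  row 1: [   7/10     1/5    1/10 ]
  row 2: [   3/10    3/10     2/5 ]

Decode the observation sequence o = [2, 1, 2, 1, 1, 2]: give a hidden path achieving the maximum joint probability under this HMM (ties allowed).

t=0: δ = [8.000e-02, 3.000e-02, 2.000e-01]  (obs o_0=2)
t=1: δ = [8.000e-03, 2.400e-02, 1.200e-02]  ψ = [2, 2, 2]  (obs o_1=1)
t=2: δ = [2.880e-03, 7.200e-04, 3.840e-03]  ψ = [1, 1, 1]  (obs o_2=2)
t=3: δ = [2.304e-04, 4.608e-04, 3.456e-04]  ψ = [0, 2, 0]  (obs o_3=1)
t=4: δ = [2.765e-05, 4.147e-05, 5.530e-05]  ψ = [1, 2, 1]  (obs o_4=1)
t=5: δ = [4.977e-06, 3.318e-06, 6.636e-06]  ψ = [1, 2, 1]  (obs o_5=2)
backtrack: best end state = 2; path = [2, 1, 0, 2, 1, 2]

path = [2, 1, 0, 2, 1, 2]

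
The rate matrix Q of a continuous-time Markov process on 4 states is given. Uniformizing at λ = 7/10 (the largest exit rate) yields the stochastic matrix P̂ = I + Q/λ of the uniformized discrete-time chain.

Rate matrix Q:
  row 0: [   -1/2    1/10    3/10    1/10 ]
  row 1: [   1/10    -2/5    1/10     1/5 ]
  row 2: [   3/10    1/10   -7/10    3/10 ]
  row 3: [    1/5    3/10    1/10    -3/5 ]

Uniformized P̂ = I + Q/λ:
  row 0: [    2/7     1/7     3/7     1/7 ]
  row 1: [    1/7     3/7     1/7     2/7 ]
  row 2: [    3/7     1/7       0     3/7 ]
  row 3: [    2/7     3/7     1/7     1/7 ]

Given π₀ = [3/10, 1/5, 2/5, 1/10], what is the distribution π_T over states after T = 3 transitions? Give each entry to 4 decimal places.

t=0: π = [0.3000, 0.2000, 0.4000, 0.1000]
t=1: π = [0.3143, 0.2286, 0.1714, 0.2857]
t=2: π = [0.2776, 0.2898, 0.2082, 0.2245]
t=3: π = [0.2741, 0.2898, 0.1924, 0.2437]

π = [0.2741, 0.2898, 0.1924, 0.2437]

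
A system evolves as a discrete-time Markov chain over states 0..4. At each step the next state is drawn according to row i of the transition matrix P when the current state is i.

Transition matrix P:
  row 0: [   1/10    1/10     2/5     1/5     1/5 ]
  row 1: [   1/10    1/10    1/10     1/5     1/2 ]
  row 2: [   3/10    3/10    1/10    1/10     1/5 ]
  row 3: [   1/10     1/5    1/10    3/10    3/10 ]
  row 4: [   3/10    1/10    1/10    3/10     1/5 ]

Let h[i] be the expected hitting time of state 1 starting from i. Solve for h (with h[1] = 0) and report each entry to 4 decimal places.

h = [6.1220, 0.0000, 5.2070, 5.7734, 6.3617]

First-step conditioning: h[1] = 0; for i ≠ 1, h[i] = 1 + Σ_k P[i][k]·h[k].
  h[0] = 1 + 1/10·h[0] + 2/5·h[2] + 1/5·h[3] + 1/5·h[4]
  h[2] = 1 + 3/10·h[0] + 1/10·h[2] + 1/10·h[3] + 1/5·h[4]
  h[3] = 1 + 1/10·h[0] + 1/10·h[2] + 3/10·h[3] + 3/10·h[4]
  h[4] = 1 + 3/10·h[0] + 1/10·h[2] + 3/10·h[3] + 1/5·h[4]
Solving the 4×4 linear system over states ≠ 1 gives exactly h = [2810/459, 0, 2390/459, 2650/459, 2920/459] (h[1] = 0 is the target).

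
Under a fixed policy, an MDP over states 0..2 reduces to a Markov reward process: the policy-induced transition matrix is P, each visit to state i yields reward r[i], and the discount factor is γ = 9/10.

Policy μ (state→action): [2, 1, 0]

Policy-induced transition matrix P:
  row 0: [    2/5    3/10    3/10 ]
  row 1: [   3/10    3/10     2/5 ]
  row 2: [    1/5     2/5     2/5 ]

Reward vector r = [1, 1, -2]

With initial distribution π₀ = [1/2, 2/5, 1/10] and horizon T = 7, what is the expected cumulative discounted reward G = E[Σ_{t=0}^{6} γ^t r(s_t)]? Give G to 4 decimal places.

t=0: π = [0.5000, 0.4000, 0.1000], E[r] = 0.7000, γ^t·E[r] = 0.700000, running G = 0.700000
t=1: π = [0.3400, 0.3100, 0.3500], E[r] = -0.0500, γ^t·E[r] = -0.045000, running G = 0.655000
t=2: π = [0.2990, 0.3350, 0.3660], E[r] = -0.0980, γ^t·E[r] = -0.079380, running G = 0.575620
t=3: π = [0.2933, 0.3366, 0.3701], E[r] = -0.1103, γ^t·E[r] = -0.080409, running G = 0.495211
t=4: π = [0.2923, 0.3370, 0.3707], E[r] = -0.1120, γ^t·E[r] = -0.073490, running G = 0.421722
t=5: π = [0.2922, 0.3371, 0.3708], E[r] = -0.1123, γ^t·E[r] = -0.066314, running G = 0.355407
t=6: π = [0.2921, 0.3371, 0.3708], E[r] = -0.1124, γ^t·E[r] = -0.059708, running G = 0.295699

G = 0.2957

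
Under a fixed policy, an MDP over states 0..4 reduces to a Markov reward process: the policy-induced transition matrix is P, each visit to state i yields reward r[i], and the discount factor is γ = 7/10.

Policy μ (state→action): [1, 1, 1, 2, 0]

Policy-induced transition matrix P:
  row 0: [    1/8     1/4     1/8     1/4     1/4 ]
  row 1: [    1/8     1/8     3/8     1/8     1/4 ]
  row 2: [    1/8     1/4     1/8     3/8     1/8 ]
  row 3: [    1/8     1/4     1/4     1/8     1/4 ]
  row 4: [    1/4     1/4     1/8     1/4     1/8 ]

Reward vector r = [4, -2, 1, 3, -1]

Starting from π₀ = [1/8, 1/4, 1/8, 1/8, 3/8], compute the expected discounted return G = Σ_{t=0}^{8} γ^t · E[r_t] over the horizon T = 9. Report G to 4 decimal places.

t=0: π = [0.1250, 0.2500, 0.1250, 0.1250, 0.3750], E[r] = 0.1250, γ^t·E[r] = 0.125000, running G = 0.125000
t=1: π = [0.1719, 0.2188, 0.2031, 0.2188, 0.1875], E[r] = 0.9219, γ^t·E[r] = 0.645313, running G = 0.770313
t=2: π = [0.1484, 0.2227, 0.2070, 0.2207, 0.2012], E[r] = 0.8164, γ^t·E[r] = 0.400039, running G = 1.170352
t=3: π = [0.1501, 0.2222, 0.2083, 0.2205, 0.1990], E[r] = 0.8269, γ^t·E[r] = 0.283628, running G = 1.453980
t=4: π = [0.1499, 0.2222, 0.2081, 0.2207, 0.1991], E[r] = 0.8261, γ^t·E[r] = 0.198357, running G = 1.652336
t=5: π = [0.1499, 0.2222, 0.2081, 0.2206, 0.1991], E[r] = 0.8261, γ^t·E[r] = 0.138841, running G = 1.791177
t=6: π = [0.1499, 0.2222, 0.2081, 0.2207, 0.1991], E[r] = 0.8261, γ^t·E[r] = 0.097193, running G = 1.888370
t=7: π = [0.1499, 0.2222, 0.2081, 0.2207, 0.1991], E[r] = 0.8261, γ^t·E[r] = 0.068034, running G = 1.956404
t=8: π = [0.1499, 0.2222, 0.2081, 0.2207, 0.1991], E[r] = 0.8261, γ^t·E[r] = 0.047624, running G = 2.004028

G = 2.0040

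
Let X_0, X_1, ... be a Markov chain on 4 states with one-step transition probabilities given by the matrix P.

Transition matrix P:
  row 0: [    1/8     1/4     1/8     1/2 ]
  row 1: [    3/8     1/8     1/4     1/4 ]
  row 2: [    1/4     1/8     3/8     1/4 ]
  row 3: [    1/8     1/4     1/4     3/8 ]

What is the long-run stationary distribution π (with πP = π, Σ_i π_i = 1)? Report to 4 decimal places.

π = [0.2055, 0.1937, 0.2564, 0.3444]

Balance equations π_j = Σ_i π_i·P[i][j]:
  π_0 = 1/8·π_0 + 3/8·π_1 + 1/4·π_2 + 1/8·π_3
  π_1 = 1/4·π_0 + 1/8·π_1 + 1/8·π_2 + 1/4·π_3
  π_2 = 1/8·π_0 + 1/4·π_1 + 3/8·π_2 + 1/4·π_3
  normalize: π_0 + π_1 + π_2 + π_3 = 1
Solving the linear system gives exactly π = [15/73, 99/511, 131/511, 176/511].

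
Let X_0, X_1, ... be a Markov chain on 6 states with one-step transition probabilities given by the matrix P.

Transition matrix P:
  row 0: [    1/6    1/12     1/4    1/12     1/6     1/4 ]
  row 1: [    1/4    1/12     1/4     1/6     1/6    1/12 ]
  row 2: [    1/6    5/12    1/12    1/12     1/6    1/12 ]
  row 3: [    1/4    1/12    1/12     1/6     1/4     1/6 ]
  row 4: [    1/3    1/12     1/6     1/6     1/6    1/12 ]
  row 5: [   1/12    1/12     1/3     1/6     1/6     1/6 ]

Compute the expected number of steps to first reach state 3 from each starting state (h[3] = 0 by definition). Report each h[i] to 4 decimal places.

First-step conditioning: h[3] = 0; for i ≠ 3, h[i] = 1 + Σ_k P[i][k]·h[k].
  h[0] = 1 + 1/6·h[0] + 1/12·h[1] + 1/4·h[2] + 1/6·h[4] + 1/4·h[5]
  h[1] = 1 + 1/4·h[0] + 1/12·h[1] + 1/4·h[2] + 1/6·h[4] + 1/12·h[5]
  h[2] = 1 + 1/6·h[0] + 5/12·h[1] + 1/12·h[2] + 1/6·h[4] + 1/12·h[5]
  h[4] = 1 + 1/3·h[0] + 1/12·h[1] + 1/6·h[2] + 1/6·h[4] + 1/12·h[5]
  h[5] = 1 + 1/12·h[0] + 1/12·h[1] + 1/3·h[2] + 1/6·h[4] + 1/6·h[5]
Solving the 5×5 linear system over states ≠ 3 gives exactly h = [39888/4885, 7416/977, 39528/4885, 0, 7422/977, 36792/4885] (h[3] = 0 is the target).

h = [8.1654, 7.5906, 8.0917, 0.0000, 7.5967, 7.5316]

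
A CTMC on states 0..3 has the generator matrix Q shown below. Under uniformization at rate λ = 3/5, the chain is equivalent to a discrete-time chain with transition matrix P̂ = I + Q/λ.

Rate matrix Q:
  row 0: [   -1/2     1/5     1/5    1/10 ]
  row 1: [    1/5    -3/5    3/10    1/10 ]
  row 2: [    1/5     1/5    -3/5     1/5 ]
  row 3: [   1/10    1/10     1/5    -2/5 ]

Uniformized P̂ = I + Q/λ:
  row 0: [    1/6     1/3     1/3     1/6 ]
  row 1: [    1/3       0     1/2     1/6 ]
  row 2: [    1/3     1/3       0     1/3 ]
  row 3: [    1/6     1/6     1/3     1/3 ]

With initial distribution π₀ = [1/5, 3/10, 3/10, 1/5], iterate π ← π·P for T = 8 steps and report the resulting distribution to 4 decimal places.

π = [0.2492, 0.2181, 0.2772, 0.2555]

t=0: π = [0.2000, 0.3000, 0.3000, 0.2000]
t=1: π = [0.2667, 0.2000, 0.2833, 0.2500]
t=2: π = [0.2472, 0.2250, 0.2722, 0.2556]
t=3: π = [0.2495, 0.2157, 0.2801, 0.2546]
t=4: π = [0.2493, 0.2190, 0.2759, 0.2558]
t=5: π = [0.2492, 0.2177, 0.2779, 0.2553]
t=6: π = [0.2493, 0.2182, 0.2770, 0.2555]
t=7: π = [0.2492, 0.2180, 0.2774, 0.2554]
t=8: π = [0.2492, 0.2181, 0.2772, 0.2555]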